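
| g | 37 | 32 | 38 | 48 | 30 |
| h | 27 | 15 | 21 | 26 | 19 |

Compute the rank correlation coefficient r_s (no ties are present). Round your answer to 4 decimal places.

Rank g: 3, 2, 4, 5, 1
Rank h: 5, 1, 3, 4, 2
d = rank(g) − rank(h): -2, 1, 1, 1, -1; Σd² = 8
ρ = 1 − 6Σd² / [n(n²−1)] = 1 − 6×8 / (5×24) = 1 − 48/120 ≈ 0.6000

0.6000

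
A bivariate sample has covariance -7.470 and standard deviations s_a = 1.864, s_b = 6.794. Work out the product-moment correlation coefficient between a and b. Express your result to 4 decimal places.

r = Cov(a,b) / (s_a · s_b) = -7.470 / (1.864 × 6.794)
  = -7.470 / 12.6640 ≈ -0.5899

-0.5899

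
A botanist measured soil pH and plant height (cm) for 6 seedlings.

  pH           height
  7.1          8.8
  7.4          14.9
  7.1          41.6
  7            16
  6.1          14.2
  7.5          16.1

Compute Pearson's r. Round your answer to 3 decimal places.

n = 6, Σx = 42.2, Σy = 111.6, Σx² = 298.04, Σy² = 2746.86, Σxy = 787.47
nΣxy − ΣxΣy = 4724.82 − 4709.52 = 15.3
nΣx² − (Σx)² = 1788.24 − 1780.84 = 7.4; nΣy² − (Σy)² = 16481.16 − 12454.56 = 4026.6
r = 15.3 / √(7.4 × 4026.6) = 15.3 / 172.6176 ≈ 0.089

0.089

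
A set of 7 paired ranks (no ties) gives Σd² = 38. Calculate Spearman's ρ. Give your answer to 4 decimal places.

ρ = 1 − 6Σd² / [n(n²−1)] = 1 − 6×38 / (7×48)
  = 1 − 228/336 = 1 − 0.67857 ≈ 0.3214

0.3214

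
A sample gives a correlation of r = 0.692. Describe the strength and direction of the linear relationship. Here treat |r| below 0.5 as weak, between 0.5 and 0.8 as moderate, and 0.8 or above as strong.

moderate positive

r = 0.692 > 0 so the relationship is positive.
|r| = 0.692, which falls in the moderate range.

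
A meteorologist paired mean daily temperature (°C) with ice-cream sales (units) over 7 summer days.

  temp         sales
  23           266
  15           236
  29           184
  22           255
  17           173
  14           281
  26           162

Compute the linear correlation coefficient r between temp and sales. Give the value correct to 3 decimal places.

n = 7, Σx = 146, Σy = 1557, Σx² = 3240, Σy² = 360467, Σxy = 31691
nΣxy − ΣxΣy = 221837 − 227322 = -5485
nΣx² − (Σx)² = 22680 − 21316 = 1364; nΣy² − (Σy)² = 2523269 − 2424249 = 99020
r = -5485 / √(1364 × 99020) = -5485 / 11621.6729 ≈ -0.472

-0.472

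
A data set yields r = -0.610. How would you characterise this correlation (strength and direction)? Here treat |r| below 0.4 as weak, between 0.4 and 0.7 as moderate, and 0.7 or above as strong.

moderate negative

r = -0.610 < 0 so the relationship is negative.
|r| = 0.610, which falls in the moderate range.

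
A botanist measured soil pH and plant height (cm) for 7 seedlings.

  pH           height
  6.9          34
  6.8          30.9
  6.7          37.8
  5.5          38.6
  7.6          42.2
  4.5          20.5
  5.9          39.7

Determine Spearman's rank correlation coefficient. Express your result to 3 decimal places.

0.357

Rank pH: 6, 5, 4, 2, 7, 1, 3
Rank height: 3, 2, 4, 5, 7, 1, 6
d = rank(pH) − rank(height): 3, 3, 0, -3, 0, 0, -3; Σd² = 36
ρ = 1 − 6Σd² / [n(n²−1)] = 1 − 6×36 / (7×48) = 1 − 216/336 ≈ 0.357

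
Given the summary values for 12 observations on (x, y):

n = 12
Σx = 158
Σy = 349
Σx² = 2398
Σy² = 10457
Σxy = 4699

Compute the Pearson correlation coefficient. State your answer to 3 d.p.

r = (nΣxy − ΣxΣy) / √[(nΣx² − (Σx)²)(nΣy² − (Σy)²)]
Numerator: 12×4699 − 158×349 = 1246
Denominator: √[(28776 − 24964)(125484 − 121801)] = √[3812 × 3683] = 3746.9449
r = 1246 / 3746.9449 ≈ 0.333

0.333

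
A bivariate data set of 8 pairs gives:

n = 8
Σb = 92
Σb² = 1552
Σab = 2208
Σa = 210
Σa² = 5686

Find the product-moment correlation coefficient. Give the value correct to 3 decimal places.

-0.707

r = (nΣab − ΣaΣb) / √[(nΣa² − (Σa)²)(nΣb² − (Σb)²)]
Numerator: 8×2208 − 210×92 = -1656
Denominator: √[(45488 − 44100)(12416 − 8464)] = √[1388 × 3952] = 2342.0880
r = -1656 / 2342.0880 ≈ -0.707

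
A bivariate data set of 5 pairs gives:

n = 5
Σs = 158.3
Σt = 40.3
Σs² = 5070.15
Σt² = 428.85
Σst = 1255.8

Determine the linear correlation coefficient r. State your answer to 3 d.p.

r = (nΣst − ΣsΣt) / √[(nΣs² − (Σs)²)(nΣt² − (Σt)²)]
Numerator: 5×1255.8 − 158.3×40.3 = -100.49
Denominator: √[(25350.75 − 25058.89)(2144.25 − 1624.09)] = √[291.86 × 520.16] = 389.6330
r = -100.49 / 389.6330 ≈ -0.258

-0.258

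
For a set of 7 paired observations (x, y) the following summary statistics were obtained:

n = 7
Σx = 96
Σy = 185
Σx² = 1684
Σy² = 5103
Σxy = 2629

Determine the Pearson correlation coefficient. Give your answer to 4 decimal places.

r = (nΣxy − ΣxΣy) / √[(nΣx² − (Σx)²)(nΣy² − (Σy)²)]
Numerator: 7×2629 − 96×185 = 643
Denominator: √[(11788 − 9216)(35721 − 34225)] = √[2572 × 1496] = 1961.5586
r = 643 / 1961.5586 ≈ 0.3278

0.3278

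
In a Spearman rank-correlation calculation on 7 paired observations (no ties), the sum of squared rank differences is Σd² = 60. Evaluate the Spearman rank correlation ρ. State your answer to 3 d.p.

-0.071

ρ = 1 − 6Σd² / [n(n²−1)] = 1 − 6×60 / (7×48)
  = 1 − 360/336 = 1 − 1.0714 ≈ -0.071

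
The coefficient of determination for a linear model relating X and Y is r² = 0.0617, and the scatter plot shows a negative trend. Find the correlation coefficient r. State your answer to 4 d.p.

|r| = √0.0617 = 0.2484
The association is negative, so r = −0.2484.

-0.2484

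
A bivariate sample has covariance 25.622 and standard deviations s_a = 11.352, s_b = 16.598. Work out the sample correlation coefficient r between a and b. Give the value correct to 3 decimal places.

0.136

r = Cov(a,b) / (s_a · s_b) = 25.622 / (11.352 × 16.598)
  = 25.622 / 188.4205 ≈ 0.136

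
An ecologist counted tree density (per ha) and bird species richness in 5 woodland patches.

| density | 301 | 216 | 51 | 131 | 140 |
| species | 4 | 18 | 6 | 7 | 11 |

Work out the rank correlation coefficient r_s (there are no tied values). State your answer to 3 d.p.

Rank density: 5, 4, 1, 2, 3
Rank species: 1, 5, 2, 3, 4
d = rank(density) − rank(species): 4, -1, -1, -1, -1; Σd² = 20
ρ = 1 − 6Σd² / [n(n²−1)] = 1 − 6×20 / (5×24) = 1 − 120/120 ≈ 0.000

0.000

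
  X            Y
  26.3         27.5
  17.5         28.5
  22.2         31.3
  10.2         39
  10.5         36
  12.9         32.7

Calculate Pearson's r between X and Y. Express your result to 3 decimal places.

n = 6, ΣX = 99.6, ΣY = 195, ΣX² = 1871.48, ΣY² = 6434.48, ΣXY = 3114.49
nΣXY − ΣXΣY = 18686.94 − 19422 = -735.06
nΣX² − (ΣX)² = 11228.88 − 9920.16 = 1308.72; nΣY² − (ΣY)² = 38606.88 − 38025 = 581.88
r = -735.06 / √(1308.72 × 581.88) = -735.06 / 872.6500 ≈ -0.842

-0.842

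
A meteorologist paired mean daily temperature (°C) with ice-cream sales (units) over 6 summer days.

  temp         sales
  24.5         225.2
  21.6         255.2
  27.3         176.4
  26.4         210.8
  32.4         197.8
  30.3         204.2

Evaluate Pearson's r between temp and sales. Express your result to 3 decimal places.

-0.727

n = 6, Σx = 162.5, Σy = 1269.6, Σx² = 4476.91, Σy² = 272218.16, Σxy = 34006.54
nΣxy − ΣxΣy = 204039.24 − 206310 = -2270.76
nΣx² − (Σx)² = 26861.46 − 26406.25 = 455.21; nΣy² − (Σy)² = 1633308.96 − 1611884.16 = 21424.8
r = -2270.76 / √(455.21 × 21424.8) = -2270.76 / 3122.9446 ≈ -0.727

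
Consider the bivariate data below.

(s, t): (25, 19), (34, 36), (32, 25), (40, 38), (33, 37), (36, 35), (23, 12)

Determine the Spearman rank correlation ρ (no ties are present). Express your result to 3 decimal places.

Rank s: 2, 5, 3, 7, 4, 6, 1
Rank t: 2, 5, 3, 7, 6, 4, 1
d = rank(s) − rank(t): 0, 0, 0, 0, -2, 2, 0; Σd² = 8
ρ = 1 − 6Σd² / [n(n²−1)] = 1 − 6×8 / (7×48) = 1 − 48/336 ≈ 0.857

0.857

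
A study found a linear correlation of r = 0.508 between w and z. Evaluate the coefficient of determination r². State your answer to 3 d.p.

r² = (0.508)² = 0.258

0.258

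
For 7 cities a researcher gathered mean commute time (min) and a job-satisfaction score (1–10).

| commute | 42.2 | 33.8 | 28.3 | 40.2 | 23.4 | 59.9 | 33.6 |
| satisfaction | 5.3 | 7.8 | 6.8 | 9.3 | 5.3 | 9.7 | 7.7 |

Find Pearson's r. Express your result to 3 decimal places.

0.638

n = 7, Σx = 261.4, Σy = 51.9, Σx² = 10604.74, Σy² = 403.13, Σxy = 2017.37
nΣxy − ΣxΣy = 14121.59 − 13566.66 = 554.93
nΣx² − (Σx)² = 74233.18 − 68329.96 = 5903.22; nΣy² − (Σy)² = 2821.91 − 2693.61 = 128.3
r = 554.93 / √(5903.22 × 128.3) = 554.93 / 870.2776 ≈ 0.638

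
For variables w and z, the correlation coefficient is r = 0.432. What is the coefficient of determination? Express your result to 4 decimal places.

r² = (0.432)² = 0.1866

0.1866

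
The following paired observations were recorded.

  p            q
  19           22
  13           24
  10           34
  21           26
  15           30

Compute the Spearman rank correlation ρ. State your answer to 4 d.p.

-0.5000

Rank p: 4, 2, 1, 5, 3
Rank q: 1, 2, 5, 3, 4
d = rank(p) − rank(q): 3, 0, -4, 2, -1; Σd² = 30
ρ = 1 − 6Σd² / [n(n²−1)] = 1 − 6×30 / (5×24) = 1 − 180/120 ≈ -0.5000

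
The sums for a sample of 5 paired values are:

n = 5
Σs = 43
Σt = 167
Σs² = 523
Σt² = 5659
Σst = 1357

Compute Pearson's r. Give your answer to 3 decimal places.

-0.710

r = (nΣst − ΣsΣt) / √[(nΣs² − (Σs)²)(nΣt² − (Σt)²)]
Numerator: 5×1357 − 43×167 = -396
Denominator: √[(2615 − 1849)(28295 − 27889)] = √[766 × 406] = 557.6702
r = -396 / 557.6702 ≈ -0.710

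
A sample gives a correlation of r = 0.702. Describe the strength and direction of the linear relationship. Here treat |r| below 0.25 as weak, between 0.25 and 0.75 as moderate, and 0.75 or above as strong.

moderate positive

r = 0.702 > 0 so the relationship is positive.
|r| = 0.702, which falls in the moderate range.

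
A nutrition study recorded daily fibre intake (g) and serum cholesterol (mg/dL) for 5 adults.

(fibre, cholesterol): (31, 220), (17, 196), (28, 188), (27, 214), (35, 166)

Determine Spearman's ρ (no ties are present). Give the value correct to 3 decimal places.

-0.300

Rank fibre: 4, 1, 3, 2, 5
Rank cholesterol: 5, 3, 2, 4, 1
d = rank(fibre) − rank(cholesterol): -1, -2, 1, -2, 4; Σd² = 26
ρ = 1 − 6Σd² / [n(n²−1)] = 1 − 6×26 / (5×24) = 1 − 156/120 ≈ -0.300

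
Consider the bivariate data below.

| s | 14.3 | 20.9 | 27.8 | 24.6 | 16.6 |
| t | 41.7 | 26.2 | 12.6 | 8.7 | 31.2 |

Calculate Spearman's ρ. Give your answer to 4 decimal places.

-0.9000

Rank s: 1, 3, 5, 4, 2
Rank t: 5, 3, 2, 1, 4
d = rank(s) − rank(t): -4, 0, 3, 3, -2; Σd² = 38
ρ = 1 − 6Σd² / [n(n²−1)] = 1 − 6×38 / (5×24) = 1 − 228/120 ≈ -0.9000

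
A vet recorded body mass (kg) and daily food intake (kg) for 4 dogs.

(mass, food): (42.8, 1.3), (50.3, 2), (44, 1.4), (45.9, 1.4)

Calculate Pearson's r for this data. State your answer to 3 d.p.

n = 4, Σx = 183, Σy = 6.1, Σx² = 8404.74, Σy² = 9.61, Σxy = 282.1
nΣxy − ΣxΣy = 1128.4 − 1116.3 = 12.1
nΣx² − (Σx)² = 33618.96 − 33489 = 129.96; nΣy² − (Σy)² = 38.44 − 37.21 = 1.23
r = 12.1 / √(129.96 × 1.23) = 12.1 / 12.6432 ≈ 0.957

0.957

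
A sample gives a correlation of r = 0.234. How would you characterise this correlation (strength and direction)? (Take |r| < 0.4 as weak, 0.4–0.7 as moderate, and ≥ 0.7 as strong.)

weak positive

r = 0.234 > 0 so the relationship is positive.
|r| = 0.234, which falls in the weak range.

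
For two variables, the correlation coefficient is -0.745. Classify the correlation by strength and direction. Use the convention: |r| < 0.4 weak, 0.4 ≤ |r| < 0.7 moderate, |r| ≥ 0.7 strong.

strong negative

r = -0.745 < 0 so the relationship is negative.
|r| = 0.745, which falls in the strong range.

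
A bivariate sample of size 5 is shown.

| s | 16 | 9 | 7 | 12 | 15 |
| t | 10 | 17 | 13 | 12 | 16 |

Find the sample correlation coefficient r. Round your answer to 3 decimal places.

n = 5, Σs = 59, Σt = 68, Σs² = 755, Σt² = 958, Σst = 788
nΣst − ΣsΣt = 3940 − 4012 = -72
nΣs² − (Σs)² = 3775 − 3481 = 294; nΣt² − (Σt)² = 4790 − 4624 = 166
r = -72 / √(294 × 166) = -72 / 220.9163 ≈ -0.326

-0.326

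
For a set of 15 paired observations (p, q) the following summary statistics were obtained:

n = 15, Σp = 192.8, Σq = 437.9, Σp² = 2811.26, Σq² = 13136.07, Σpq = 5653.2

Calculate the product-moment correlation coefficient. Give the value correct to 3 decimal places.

0.072

r = (nΣpq − ΣpΣq) / √[(nΣp² − (Σp)²)(nΣq² − (Σq)²)]
Numerator: 15×5653.2 − 192.8×437.9 = 370.88
Denominator: √[(42168.9 − 37171.84)(197041.05 − 191756.41)] = √[4997.06 × 5284.64] = 5138.8387
r = 370.88 / 5138.8387 ≈ 0.072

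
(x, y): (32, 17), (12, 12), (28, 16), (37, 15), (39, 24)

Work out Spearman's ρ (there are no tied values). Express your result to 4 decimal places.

0.7000

Rank x: 3, 1, 2, 4, 5
Rank y: 4, 1, 3, 2, 5
d = rank(x) − rank(y): -1, 0, -1, 2, 0; Σd² = 6
ρ = 1 − 6Σd² / [n(n²−1)] = 1 − 6×6 / (5×24) = 1 − 36/120 ≈ 0.7000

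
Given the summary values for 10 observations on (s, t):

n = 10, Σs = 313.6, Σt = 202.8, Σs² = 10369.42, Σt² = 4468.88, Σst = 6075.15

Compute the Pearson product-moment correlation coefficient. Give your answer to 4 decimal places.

-0.6522

r = (nΣst − ΣsΣt) / √[(nΣs² − (Σs)²)(nΣt² − (Σt)²)]
Numerator: 10×6075.15 − 313.6×202.8 = -2846.58
Denominator: √[(103694.2 − 98344.96)(44688.8 − 41127.84)] = √[5349.24 × 3560.96] = 4364.4507
r = -2846.58 / 4364.4507 ≈ -0.6522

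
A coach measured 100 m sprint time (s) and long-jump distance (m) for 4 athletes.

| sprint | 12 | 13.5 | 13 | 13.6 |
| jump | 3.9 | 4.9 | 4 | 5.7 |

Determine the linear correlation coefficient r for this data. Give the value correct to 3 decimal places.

n = 4, Σx = 52.1, Σy = 18.5, Σx² = 680.21, Σy² = 87.71, Σxy = 242.47
nΣxy − ΣxΣy = 969.88 − 963.85 = 6.03
nΣx² − (Σx)² = 2720.84 − 2714.41 = 6.43; nΣy² − (Σy)² = 350.84 − 342.25 = 8.59
r = 6.03 / √(6.43 × 8.59) = 6.03 / 7.4319 ≈ 0.811

0.811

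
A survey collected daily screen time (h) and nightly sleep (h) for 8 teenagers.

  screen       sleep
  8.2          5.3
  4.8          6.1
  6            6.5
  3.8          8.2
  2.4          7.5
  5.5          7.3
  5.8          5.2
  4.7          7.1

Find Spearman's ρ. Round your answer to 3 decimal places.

-0.762

Rank screen: 8, 4, 7, 2, 1, 5, 6, 3
Rank sleep: 2, 3, 4, 8, 7, 6, 1, 5
d = rank(screen) − rank(sleep): 6, 1, 3, -6, -6, -1, 5, -2; Σd² = 148
ρ = 1 − 6Σd² / [n(n²−1)] = 1 − 6×148 / (8×63) = 1 − 888/504 ≈ -0.762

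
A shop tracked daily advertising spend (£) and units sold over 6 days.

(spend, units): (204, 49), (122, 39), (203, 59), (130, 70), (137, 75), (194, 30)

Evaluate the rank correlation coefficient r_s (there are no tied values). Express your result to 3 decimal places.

-0.086

Rank spend: 6, 1, 5, 2, 3, 4
Rank units: 3, 2, 4, 5, 6, 1
d = rank(spend) − rank(units): 3, -1, 1, -3, -3, 3; Σd² = 38
ρ = 1 − 6Σd² / [n(n²−1)] = 1 − 6×38 / (6×35) = 1 − 228/210 ≈ -0.086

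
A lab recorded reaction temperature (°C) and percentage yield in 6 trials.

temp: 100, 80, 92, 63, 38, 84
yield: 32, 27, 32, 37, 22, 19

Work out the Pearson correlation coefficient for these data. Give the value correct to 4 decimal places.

0.2552

n = 6, Σx = 457, Σy = 169, Σx² = 37333, Σy² = 4991, Σxy = 13067
nΣxy − ΣxΣy = 78402 − 77233 = 1169
nΣx² − (Σx)² = 223998 − 208849 = 15149; nΣy² − (Σy)² = 29946 − 28561 = 1385
r = 1169 / √(15149 × 1385) = 1169 / 4580.5420 ≈ 0.2552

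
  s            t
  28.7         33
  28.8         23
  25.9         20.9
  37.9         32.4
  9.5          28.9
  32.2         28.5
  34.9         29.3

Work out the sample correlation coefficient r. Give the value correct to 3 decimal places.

0.209

n = 7, Σs = 197.9, Σt = 196, Σs² = 6105.45, Σt² = 5610.52, Σst = 5593.59
nΣst − ΣsΣt = 39155.13 − 38788.4 = 366.73
nΣs² − (Σs)² = 42738.15 − 39164.41 = 3573.74; nΣt² − (Σt)² = 39273.64 − 38416 = 857.64
r = 366.73 / √(3573.74 × 857.64) = 366.73 / 1750.7091 ≈ 0.209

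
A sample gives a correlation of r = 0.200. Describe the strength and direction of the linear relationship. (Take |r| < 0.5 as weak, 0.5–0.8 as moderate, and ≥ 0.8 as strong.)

weak positive

r = 0.200 > 0 so the relationship is positive.
|r| = 0.200, which falls in the weak range.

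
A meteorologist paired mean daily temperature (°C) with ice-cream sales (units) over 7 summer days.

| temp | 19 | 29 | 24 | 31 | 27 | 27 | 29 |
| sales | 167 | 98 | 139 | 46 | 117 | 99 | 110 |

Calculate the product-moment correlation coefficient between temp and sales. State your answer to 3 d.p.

n = 7, Σx = 186, Σy = 776, Σx² = 5038, Σy² = 94520, Σxy = 19799
nΣxy − ΣxΣy = 138593 − 144336 = -5743
nΣx² − (Σx)² = 35266 − 34596 = 670; nΣy² − (Σy)² = 661640 − 602176 = 59464
r = -5743 / √(670 × 59464) = -5743 / 6311.9632 ≈ -0.910

-0.910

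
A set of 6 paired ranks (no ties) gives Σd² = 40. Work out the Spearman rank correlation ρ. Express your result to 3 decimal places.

-0.143

ρ = 1 − 6Σd² / [n(n²−1)] = 1 − 6×40 / (6×35)
  = 1 − 240/210 = 1 − 1.1429 ≈ -0.143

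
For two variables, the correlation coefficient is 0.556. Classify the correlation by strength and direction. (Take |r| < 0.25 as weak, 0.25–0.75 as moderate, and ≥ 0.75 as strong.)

moderate positive

r = 0.556 > 0 so the relationship is positive.
|r| = 0.556, which falls in the moderate range.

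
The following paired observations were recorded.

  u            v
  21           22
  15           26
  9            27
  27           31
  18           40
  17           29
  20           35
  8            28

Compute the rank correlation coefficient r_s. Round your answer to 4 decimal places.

0.2619

Rank u: 7, 3, 2, 8, 5, 4, 6, 1
Rank v: 1, 2, 3, 6, 8, 5, 7, 4
d = rank(u) − rank(v): 6, 1, -1, 2, -3, -1, -1, -3; Σd² = 62
ρ = 1 − 6Σd² / [n(n²−1)] = 1 − 6×62 / (8×63) = 1 − 372/504 ≈ 0.2619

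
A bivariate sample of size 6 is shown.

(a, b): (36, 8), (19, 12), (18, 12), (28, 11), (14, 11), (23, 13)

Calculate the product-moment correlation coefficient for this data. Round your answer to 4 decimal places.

n = 6, Σa = 138, Σb = 67, Σa² = 3490, Σb² = 763, Σab = 1493
nΣab − ΣaΣb = 8958 − 9246 = -288
nΣa² − (Σa)² = 20940 − 19044 = 1896; nΣb² − (Σb)² = 4578 − 4489 = 89
r = -288 / √(1896 × 89) = -288 / 410.7846 ≈ -0.7011

-0.7011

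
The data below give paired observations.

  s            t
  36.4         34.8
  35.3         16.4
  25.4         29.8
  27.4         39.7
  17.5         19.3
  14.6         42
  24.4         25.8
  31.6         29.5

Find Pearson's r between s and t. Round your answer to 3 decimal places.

n = 8, Σs = 212.6, Σt = 237.3, Σs² = 6080.3, Σt² = 7616.51, Σst = 6203.01
nΣst − ΣsΣt = 49624.08 − 50449.98 = -825.9
nΣs² − (Σs)² = 48642.4 − 45198.76 = 3443.64; nΣt² − (Σt)² = 60932.08 − 56311.29 = 4620.79
r = -825.9 / √(3443.64 × 4620.79) = -825.9 / 3989.0271 ≈ -0.207

-0.207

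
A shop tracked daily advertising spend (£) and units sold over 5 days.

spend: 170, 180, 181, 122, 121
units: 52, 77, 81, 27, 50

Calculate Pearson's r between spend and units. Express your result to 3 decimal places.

n = 5, Σx = 774, Σy = 287, Σx² = 123586, Σy² = 18423, Σxy = 46705
nΣxy − ΣxΣy = 233525 − 222138 = 11387
nΣx² − (Σx)² = 617930 − 599076 = 18854; nΣy² − (Σy)² = 92115 − 82369 = 9746
r = 11387 / √(18854 × 9746) = 11387 / 13555.4817 ≈ 0.840

0.840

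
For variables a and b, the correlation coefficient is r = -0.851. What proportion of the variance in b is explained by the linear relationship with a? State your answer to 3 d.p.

r² = (-0.851)² = 0.724

0.724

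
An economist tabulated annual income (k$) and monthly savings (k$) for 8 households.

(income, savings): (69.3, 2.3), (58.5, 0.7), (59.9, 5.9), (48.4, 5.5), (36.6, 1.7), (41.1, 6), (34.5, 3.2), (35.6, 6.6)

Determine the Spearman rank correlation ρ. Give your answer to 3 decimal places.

-0.262

Rank income: 8, 6, 7, 5, 3, 4, 1, 2
Rank savings: 3, 1, 6, 5, 2, 7, 4, 8
d = rank(income) − rank(savings): 5, 5, 1, 0, 1, -3, -3, -6; Σd² = 106
ρ = 1 − 6Σd² / [n(n²−1)] = 1 − 6×106 / (8×63) = 1 − 636/504 ≈ -0.262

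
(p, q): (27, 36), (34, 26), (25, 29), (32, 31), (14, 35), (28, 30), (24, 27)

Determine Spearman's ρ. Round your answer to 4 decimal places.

-0.2857

Rank p: 4, 7, 3, 6, 1, 5, 2
Rank q: 7, 1, 3, 5, 6, 4, 2
d = rank(p) − rank(q): -3, 6, 0, 1, -5, 1, 0; Σd² = 72
ρ = 1 − 6Σd² / [n(n²−1)] = 1 − 6×72 / (7×48) = 1 − 432/336 ≈ -0.2857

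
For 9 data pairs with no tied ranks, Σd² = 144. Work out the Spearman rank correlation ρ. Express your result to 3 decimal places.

-0.200

ρ = 1 − 6Σd² / [n(n²−1)] = 1 − 6×144 / (9×80)
  = 1 − 864/720 = 1 − 1.2000 ≈ -0.200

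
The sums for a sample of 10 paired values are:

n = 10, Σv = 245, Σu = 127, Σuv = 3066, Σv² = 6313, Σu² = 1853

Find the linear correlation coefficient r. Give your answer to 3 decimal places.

r = (nΣuv − ΣuΣv) / √[(nΣu² − (Σu)²)(nΣv² − (Σv)²)]
Numerator: 10×3066 − 127×245 = -455
Denominator: √[(18530 − 16129)(63130 − 60025)] = √[2401 × 3105] = 2730.4038
r = -455 / 2730.4038 ≈ -0.167

-0.167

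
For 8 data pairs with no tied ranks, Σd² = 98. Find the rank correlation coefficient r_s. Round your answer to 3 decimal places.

ρ = 1 − 6Σd² / [n(n²−1)] = 1 − 6×98 / (8×63)
  = 1 − 588/504 = 1 − 1.1667 ≈ -0.167

-0.167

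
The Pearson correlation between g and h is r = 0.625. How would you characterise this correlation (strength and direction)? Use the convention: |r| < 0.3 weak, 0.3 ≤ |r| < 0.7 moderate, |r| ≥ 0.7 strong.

r = 0.625 > 0 so the relationship is positive.
|r| = 0.625, which falls in the moderate range.

moderate positive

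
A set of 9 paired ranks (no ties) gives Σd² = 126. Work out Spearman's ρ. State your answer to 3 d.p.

-0.050

ρ = 1 − 6Σd² / [n(n²−1)] = 1 − 6×126 / (9×80)
  = 1 − 756/720 = 1 − 1.0500 ≈ -0.050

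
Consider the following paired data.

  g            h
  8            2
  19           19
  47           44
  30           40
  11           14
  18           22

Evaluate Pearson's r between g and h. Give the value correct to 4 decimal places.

0.9356

n = 6, Σg = 133, Σh = 141, Σg² = 3979, Σh² = 4581, Σgh = 4195
nΣgh − ΣgΣh = 25170 − 18753 = 6417
nΣg² − (Σg)² = 23874 − 17689 = 6185; nΣh² − (Σh)² = 27486 − 19881 = 7605
r = 6417 / √(6185 × 7605) = 6417 / 6858.3471 ≈ 0.9356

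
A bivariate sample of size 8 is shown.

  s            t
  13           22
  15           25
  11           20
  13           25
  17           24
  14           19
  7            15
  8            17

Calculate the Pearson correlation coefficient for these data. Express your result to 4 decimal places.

n = 8, Σs = 98, Σt = 167, Σs² = 1282, Σt² = 3585, Σst = 2121
nΣst − ΣsΣt = 16968 − 16366 = 602
nΣs² − (Σs)² = 10256 − 9604 = 652; nΣt² − (Σt)² = 28680 − 27889 = 791
r = 602 / √(652 × 791) = 602 / 718.1448 ≈ 0.8383

0.8383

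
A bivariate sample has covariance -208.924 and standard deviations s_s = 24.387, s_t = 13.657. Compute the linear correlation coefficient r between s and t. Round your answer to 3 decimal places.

r = Cov(s,t) / (s_s · s_t) = -208.924 / (24.387 × 13.657)
  = -208.924 / 333.0533 ≈ -0.627

-0.627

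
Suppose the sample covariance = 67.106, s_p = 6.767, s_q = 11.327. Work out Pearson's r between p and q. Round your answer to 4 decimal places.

0.8755

r = Cov(p,q) / (s_p · s_q) = 67.106 / (6.767 × 11.327)
  = 67.106 / 76.6498 ≈ 0.8755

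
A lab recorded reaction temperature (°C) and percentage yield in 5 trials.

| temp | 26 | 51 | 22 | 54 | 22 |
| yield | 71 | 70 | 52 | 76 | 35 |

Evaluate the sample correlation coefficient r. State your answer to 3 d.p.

n = 5, Σx = 175, Σy = 304, Σx² = 7161, Σy² = 19646, Σxy = 11434
nΣxy − ΣxΣy = 57170 − 53200 = 3970
nΣx² − (Σx)² = 35805 − 30625 = 5180; nΣy² − (Σy)² = 98230 − 92416 = 5814
r = 3970 / √(5180 × 5814) = 3970 / 5487.8520 ≈ 0.723

0.723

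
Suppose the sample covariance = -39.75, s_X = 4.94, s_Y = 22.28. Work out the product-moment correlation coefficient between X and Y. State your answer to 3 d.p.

-0.361

r = Cov(X,Y) / (s_X · s_Y) = -39.75 / (4.94 × 22.28)
  = -39.75 / 110.0632 ≈ -0.361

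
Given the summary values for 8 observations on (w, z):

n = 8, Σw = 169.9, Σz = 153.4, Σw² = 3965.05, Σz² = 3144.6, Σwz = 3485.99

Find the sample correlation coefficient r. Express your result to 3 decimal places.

0.847

r = (nΣwz − ΣwΣz) / √[(nΣw² − (Σw)²)(nΣz² − (Σz)²)]
Numerator: 8×3485.99 − 169.9×153.4 = 1825.26
Denominator: √[(31720.4 − 28866.01)(25156.8 − 23531.56)] = √[2854.39 × 1625.24] = 2153.8498
r = 1825.26 / 2153.8498 ≈ 0.847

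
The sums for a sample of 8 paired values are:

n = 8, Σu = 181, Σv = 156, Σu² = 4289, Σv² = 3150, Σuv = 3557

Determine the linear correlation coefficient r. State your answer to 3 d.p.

0.190

r = (nΣuv − ΣuΣv) / √[(nΣu² − (Σu)²)(nΣv² − (Σv)²)]
Numerator: 8×3557 − 181×156 = 220
Denominator: √[(34312 − 32761)(25200 − 24336)] = √[1551 × 864] = 1157.6113
r = 220 / 1157.6113 ≈ 0.190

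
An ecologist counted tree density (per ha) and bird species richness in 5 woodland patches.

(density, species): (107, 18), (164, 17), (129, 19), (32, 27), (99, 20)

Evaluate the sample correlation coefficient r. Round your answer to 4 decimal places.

-0.9325

n = 5, Σx = 531, Σy = 101, Σx² = 65811, Σy² = 2103, Σxy = 10009
nΣxy − ΣxΣy = 50045 − 53631 = -3586
nΣx² − (Σx)² = 329055 − 281961 = 47094; nΣy² − (Σy)² = 10515 − 10201 = 314
r = -3586 / √(47094 × 314) = -3586 / 3845.4539 ≈ -0.9325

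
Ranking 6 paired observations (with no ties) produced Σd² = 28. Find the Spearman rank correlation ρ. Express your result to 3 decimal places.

ρ = 1 − 6Σd² / [n(n²−1)] = 1 − 6×28 / (6×35)
  = 1 − 168/210 = 1 − 0.8000 ≈ 0.200

0.200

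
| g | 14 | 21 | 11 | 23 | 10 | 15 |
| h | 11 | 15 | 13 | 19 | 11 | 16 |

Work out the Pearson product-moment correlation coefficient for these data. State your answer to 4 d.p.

0.8163

n = 6, Σg = 94, Σh = 85, Σg² = 1612, Σh² = 1253, Σgh = 1399
nΣgh − ΣgΣh = 8394 − 7990 = 404
nΣg² − (Σg)² = 9672 − 8836 = 836; nΣh² − (Σh)² = 7518 − 7225 = 293
r = 404 / √(836 × 293) = 404 / 494.9222 ≈ 0.8163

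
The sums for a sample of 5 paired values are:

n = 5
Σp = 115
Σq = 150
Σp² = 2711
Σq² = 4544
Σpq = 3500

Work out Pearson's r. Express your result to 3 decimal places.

0.928

r = (nΣpq − ΣpΣq) / √[(nΣp² − (Σp)²)(nΣq² − (Σq)²)]
Numerator: 5×3500 − 115×150 = 250
Denominator: √[(13555 − 13225)(22720 − 22500)] = √[330 × 220] = 269.4439
r = 250 / 269.4439 ≈ 0.928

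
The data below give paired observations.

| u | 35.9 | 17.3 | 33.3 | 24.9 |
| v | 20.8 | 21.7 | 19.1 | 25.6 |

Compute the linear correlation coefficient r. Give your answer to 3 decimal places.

-0.471

n = 4, Σu = 111.4, Σv = 87.2, Σu² = 3317, Σv² = 1923.7, Σuv = 2395.6
nΣuv − ΣuΣv = 9582.4 − 9714.08 = -131.68
nΣu² − (Σu)² = 13268 − 12409.96 = 858.04; nΣv² − (Σv)² = 7694.8 − 7603.84 = 90.96
r = -131.68 / √(858.04 × 90.96) = -131.68 / 279.3695 ≈ -0.471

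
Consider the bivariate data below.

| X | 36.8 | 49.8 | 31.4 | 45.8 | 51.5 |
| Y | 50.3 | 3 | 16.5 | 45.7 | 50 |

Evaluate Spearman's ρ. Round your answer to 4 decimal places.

Rank X: 2, 4, 1, 3, 5
Rank Y: 5, 1, 2, 3, 4
d = rank(X) − rank(Y): -3, 3, -1, 0, 1; Σd² = 20
ρ = 1 − 6Σd² / [n(n²−1)] = 1 − 6×20 / (5×24) = 1 − 120/120 ≈ 0.0000

0.0000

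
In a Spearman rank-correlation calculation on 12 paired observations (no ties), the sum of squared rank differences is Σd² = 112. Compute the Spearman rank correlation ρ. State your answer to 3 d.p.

ρ = 1 − 6Σd² / [n(n²−1)] = 1 − 6×112 / (12×143)
  = 1 − 672/1716 = 1 − 0.3916 ≈ 0.608

0.608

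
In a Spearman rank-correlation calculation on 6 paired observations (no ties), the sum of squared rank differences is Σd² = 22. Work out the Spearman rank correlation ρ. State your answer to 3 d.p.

0.371

ρ = 1 − 6Σd² / [n(n²−1)] = 1 − 6×22 / (6×35)
  = 1 − 132/210 = 1 − 0.6286 ≈ 0.371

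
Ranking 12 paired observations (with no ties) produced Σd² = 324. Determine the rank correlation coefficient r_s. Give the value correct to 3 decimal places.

-0.133

ρ = 1 − 6Σd² / [n(n²−1)] = 1 − 6×324 / (12×143)
  = 1 − 1944/1716 = 1 − 1.1329 ≈ -0.133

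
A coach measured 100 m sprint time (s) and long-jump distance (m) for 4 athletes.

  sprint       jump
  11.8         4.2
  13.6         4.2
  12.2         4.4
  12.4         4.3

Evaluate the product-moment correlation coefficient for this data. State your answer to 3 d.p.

n = 4, Σx = 50, Σy = 17.1, Σx² = 626.8, Σy² = 73.13, Σxy = 213.68
nΣxy − ΣxΣy = 854.72 − 855 = -0.28
nΣx² − (Σx)² = 2507.2 − 2500 = 7.2; nΣy² − (Σy)² = 292.52 − 292.41 = 0.11
r = -0.28 / √(7.2 × 0.11) = -0.28 / 0.8899 ≈ -0.315

-0.315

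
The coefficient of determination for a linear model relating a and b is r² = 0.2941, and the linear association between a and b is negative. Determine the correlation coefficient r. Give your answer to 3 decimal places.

-0.542

|r| = √0.2941 = 0.542
The association is negative, so r = −0.542.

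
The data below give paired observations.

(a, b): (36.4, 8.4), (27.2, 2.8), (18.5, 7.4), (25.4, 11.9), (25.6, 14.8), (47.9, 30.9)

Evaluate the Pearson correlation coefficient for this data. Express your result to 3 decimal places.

n = 6, Σa = 181, Σb = 76.2, Σa² = 6001.98, Σb² = 1448.62, Σab = 2680.07
nΣab − ΣaΣb = 16080.42 − 13792.2 = 2288.22
nΣa² − (Σa)² = 36011.88 − 32761 = 3250.88; nΣb² − (Σb)² = 8691.72 − 5806.44 = 2885.28
r = 2288.22 / √(3250.88 × 2885.28) = 2288.22 / 3062.6294 ≈ 0.747

0.747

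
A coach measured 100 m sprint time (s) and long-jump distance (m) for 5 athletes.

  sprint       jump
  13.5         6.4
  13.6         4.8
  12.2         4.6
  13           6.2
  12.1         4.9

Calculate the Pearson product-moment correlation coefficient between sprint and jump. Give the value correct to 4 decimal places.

0.5083

n = 5, Σx = 64.4, Σy = 26.9, Σx² = 831.46, Σy² = 147.61, Σxy = 347.69
nΣxy − ΣxΣy = 1738.45 − 1732.36 = 6.09
nΣx² − (Σx)² = 4157.3 − 4147.36 = 9.94; nΣy² − (Σy)² = 738.05 − 723.61 = 14.44
r = 6.09 / √(9.94 × 14.44) = 6.09 / 11.9806 ≈ 0.5083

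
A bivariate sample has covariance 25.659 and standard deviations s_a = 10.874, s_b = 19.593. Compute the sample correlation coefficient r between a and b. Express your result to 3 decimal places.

r = Cov(a,b) / (s_a · s_b) = 25.659 / (10.874 × 19.593)
  = 25.659 / 213.0543 ≈ 0.120

0.120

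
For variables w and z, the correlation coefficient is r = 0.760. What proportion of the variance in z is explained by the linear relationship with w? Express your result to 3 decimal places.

0.578

r² = (0.760)² = 0.578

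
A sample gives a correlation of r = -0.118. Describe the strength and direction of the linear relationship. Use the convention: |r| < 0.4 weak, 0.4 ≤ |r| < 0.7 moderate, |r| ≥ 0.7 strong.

weak negative

r = -0.118 < 0 so the relationship is negative.
|r| = 0.118, which falls in the weak range.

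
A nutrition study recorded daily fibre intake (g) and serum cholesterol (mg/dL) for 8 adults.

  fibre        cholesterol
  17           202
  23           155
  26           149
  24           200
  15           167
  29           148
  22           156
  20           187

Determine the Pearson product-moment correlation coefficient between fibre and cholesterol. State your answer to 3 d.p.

-0.504

n = 8, Σx = 176, Σy = 1364, Σx² = 4020, Σy² = 236128, Σxy = 29642
nΣxy − ΣxΣy = 237136 − 240064 = -2928
nΣx² − (Σx)² = 32160 − 30976 = 1184; nΣy² − (Σy)² = 1889024 − 1860496 = 28528
r = -2928 / √(1184 × 28528) = -2928 / 5811.8114 ≈ -0.504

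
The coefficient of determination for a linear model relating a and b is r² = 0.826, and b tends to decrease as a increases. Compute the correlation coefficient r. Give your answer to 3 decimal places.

-0.909

|r| = √0.826 = 0.909
The association is negative, so r = −0.909.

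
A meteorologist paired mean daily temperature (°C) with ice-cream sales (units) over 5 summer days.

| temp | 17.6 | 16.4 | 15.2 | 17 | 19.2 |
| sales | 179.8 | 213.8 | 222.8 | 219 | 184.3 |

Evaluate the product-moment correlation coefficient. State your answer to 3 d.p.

-0.812

n = 5, Σx = 85.4, Σy = 1019.7, Σx² = 1467.4, Σy² = 209605.81, Σxy = 17318.92
nΣxy − ΣxΣy = 86594.6 − 87082.38 = -487.78
nΣx² − (Σx)² = 7337 − 7293.16 = 43.84; nΣy² − (Σy)² = 1048029.05 − 1039788.09 = 8240.96
r = -487.78 / √(43.84 × 8240.96) = -487.78 / 601.0688 ≈ -0.812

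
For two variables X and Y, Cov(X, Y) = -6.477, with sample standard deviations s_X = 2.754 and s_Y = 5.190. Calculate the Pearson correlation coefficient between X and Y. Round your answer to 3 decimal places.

r = Cov(X,Y) / (s_X · s_Y) = -6.477 / (2.754 × 5.190)
  = -6.477 / 14.2933 ≈ -0.453

-0.453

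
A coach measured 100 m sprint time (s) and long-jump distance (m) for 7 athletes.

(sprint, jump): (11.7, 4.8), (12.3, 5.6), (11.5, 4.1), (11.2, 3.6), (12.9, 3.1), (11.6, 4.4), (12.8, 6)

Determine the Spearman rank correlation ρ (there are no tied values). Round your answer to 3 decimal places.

0.250

Rank sprint: 4, 5, 2, 1, 7, 3, 6
Rank jump: 5, 6, 3, 2, 1, 4, 7
d = rank(sprint) − rank(jump): -1, -1, -1, -1, 6, -1, -1; Σd² = 42
ρ = 1 − 6Σd² / [n(n²−1)] = 1 − 6×42 / (7×48) = 1 − 252/336 ≈ 0.250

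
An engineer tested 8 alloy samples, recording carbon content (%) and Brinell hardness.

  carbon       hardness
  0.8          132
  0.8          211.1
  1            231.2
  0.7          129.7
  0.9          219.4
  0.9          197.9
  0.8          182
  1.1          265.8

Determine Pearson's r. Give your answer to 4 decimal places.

0.8755

n = 8, Σx = 7, Σy = 1569.1, Σx² = 6.24, Σy² = 323337.15, Σxy = 1410.02
nΣxy − ΣxΣy = 11280.16 − 10983.7 = 296.46
nΣx² − (Σx)² = 49.92 − 49 = 0.92; nΣy² − (Σy)² = 2586697.2 − 2462074.81 = 124622.39
r = 296.46 / √(0.92 × 124622.39) = 296.46 / 338.6039 ≈ 0.8755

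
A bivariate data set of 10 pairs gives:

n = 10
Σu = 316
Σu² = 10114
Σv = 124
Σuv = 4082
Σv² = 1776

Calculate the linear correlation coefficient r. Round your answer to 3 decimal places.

r = (nΣuv − ΣuΣv) / √[(nΣu² − (Σu)²)(nΣv² − (Σv)²)]
Numerator: 10×4082 − 316×124 = 1636
Denominator: √[(101140 − 99856)(17760 − 15376)] = √[1284 × 2384] = 1749.5874
r = 1636 / 1749.5874 ≈ 0.935

0.935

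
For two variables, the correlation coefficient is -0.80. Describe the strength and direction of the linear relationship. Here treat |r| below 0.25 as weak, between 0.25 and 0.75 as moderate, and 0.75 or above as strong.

r = -0.80 < 0 so the relationship is negative.
|r| = 0.80, which falls in the strong range.

strong negative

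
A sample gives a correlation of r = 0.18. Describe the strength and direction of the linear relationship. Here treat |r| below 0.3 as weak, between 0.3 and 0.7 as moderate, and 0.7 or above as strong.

r = 0.18 > 0 so the relationship is positive.
|r| = 0.18, which falls in the weak range.

weak positive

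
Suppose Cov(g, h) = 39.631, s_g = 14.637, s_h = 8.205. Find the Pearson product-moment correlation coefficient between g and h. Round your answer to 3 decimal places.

0.330

r = Cov(g,h) / (s_g · s_h) = 39.631 / (14.637 × 8.205)
  = 39.631 / 120.0966 ≈ 0.330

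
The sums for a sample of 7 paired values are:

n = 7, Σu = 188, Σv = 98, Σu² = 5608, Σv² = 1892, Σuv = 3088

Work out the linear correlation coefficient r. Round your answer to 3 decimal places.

r = (nΣuv − ΣuΣv) / √[(nΣu² − (Σu)²)(nΣv² − (Σv)²)]
Numerator: 7×3088 − 188×98 = 3192
Denominator: √[(39256 − 35344)(13244 − 9604)] = √[3912 × 3640] = 3773.5501
r = 3192 / 3773.5501 ≈ 0.846

0.846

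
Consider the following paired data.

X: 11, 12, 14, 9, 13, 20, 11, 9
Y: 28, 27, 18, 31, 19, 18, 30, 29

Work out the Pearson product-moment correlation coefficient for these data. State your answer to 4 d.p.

n = 8, ΣX = 99, ΣY = 200, ΣX² = 1313, ΣY² = 5224, ΣXY = 2361
nΣXY − ΣXΣY = 18888 − 19800 = -912
nΣX² − (ΣX)² = 10504 − 9801 = 703; nΣY² − (ΣY)² = 41792 − 40000 = 1792
r = -912 / √(703 × 1792) = -912 / 1122.3974 ≈ -0.8125

-0.8125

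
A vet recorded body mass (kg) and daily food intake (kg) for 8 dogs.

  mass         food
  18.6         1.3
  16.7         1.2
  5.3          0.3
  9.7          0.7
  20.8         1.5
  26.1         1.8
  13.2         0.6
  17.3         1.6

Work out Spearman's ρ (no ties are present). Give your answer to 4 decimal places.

0.9048

Rank mass: 6, 4, 1, 2, 7, 8, 3, 5
Rank food: 5, 4, 1, 3, 6, 8, 2, 7
d = rank(mass) − rank(food): 1, 0, 0, -1, 1, 0, 1, -2; Σd² = 8
ρ = 1 − 6Σd² / [n(n²−1)] = 1 − 6×8 / (8×63) = 1 − 48/504 ≈ 0.9048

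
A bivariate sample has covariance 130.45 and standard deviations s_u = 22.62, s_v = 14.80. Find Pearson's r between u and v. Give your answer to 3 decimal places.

r = Cov(u,v) / (s_u · s_v) = 130.45 / (22.62 × 14.80)
  = 130.45 / 334.7760 ≈ 0.390

0.390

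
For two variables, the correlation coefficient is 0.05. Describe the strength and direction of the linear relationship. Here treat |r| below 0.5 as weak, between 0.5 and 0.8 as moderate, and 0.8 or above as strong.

r = 0.05 > 0 so the relationship is positive.
|r| = 0.05, which falls in the weak range.

weak positive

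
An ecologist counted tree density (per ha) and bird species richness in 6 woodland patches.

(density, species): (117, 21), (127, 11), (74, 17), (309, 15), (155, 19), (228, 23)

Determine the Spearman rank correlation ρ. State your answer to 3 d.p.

0.029

Rank density: 2, 3, 1, 6, 4, 5
Rank species: 5, 1, 3, 2, 4, 6
d = rank(density) − rank(species): -3, 2, -2, 4, 0, -1; Σd² = 34
ρ = 1 − 6Σd² / [n(n²−1)] = 1 − 6×34 / (6×35) = 1 − 204/210 ≈ 0.029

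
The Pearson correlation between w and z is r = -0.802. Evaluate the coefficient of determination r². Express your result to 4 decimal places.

0.6432

r² = (-0.802)² = 0.6432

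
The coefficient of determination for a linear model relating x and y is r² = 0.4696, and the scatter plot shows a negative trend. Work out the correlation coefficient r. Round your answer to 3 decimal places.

-0.685

|r| = √0.4696 = 0.685
The association is negative, so r = −0.685.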